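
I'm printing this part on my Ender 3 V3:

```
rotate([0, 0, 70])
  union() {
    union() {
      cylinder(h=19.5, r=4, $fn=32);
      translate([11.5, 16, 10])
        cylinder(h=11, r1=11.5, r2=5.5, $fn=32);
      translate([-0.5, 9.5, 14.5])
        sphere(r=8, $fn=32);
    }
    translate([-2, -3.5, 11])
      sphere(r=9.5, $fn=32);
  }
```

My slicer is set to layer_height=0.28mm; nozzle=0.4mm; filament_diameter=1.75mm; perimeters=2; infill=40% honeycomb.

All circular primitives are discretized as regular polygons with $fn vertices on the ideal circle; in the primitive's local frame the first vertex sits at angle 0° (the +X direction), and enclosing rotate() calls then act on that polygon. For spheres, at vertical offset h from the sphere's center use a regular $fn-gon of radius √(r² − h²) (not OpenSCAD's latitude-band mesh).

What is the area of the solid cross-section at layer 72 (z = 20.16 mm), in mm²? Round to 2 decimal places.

230.39 mm²

At z = 20.16 mm: the cylinder is absent (z outside [0, 19.5]); the cone at (11.5, 16) (r1=11.5→r2=5.5) has section circumradius 5.958 here — a regular 32-gon (area = (32/2)·5.958²·sin(360°/32) = 110.81 mm²); the r=8 sphere at (-0.5, 9.5) slices to a regular 32-gon of circumradius 5.654 (√(r²−h²) with h=5.66 from center) (area = (32/2)·5.654²·sin(360°/32) = 99.78 mm²); Combining (union): the 2 present regions are separate (no shared area or edge), so areas and boundary lengths simply add and each stays a separate island — area = 210.59 mm²; the sphere at (-2, -3.5): section is a regular 32-gon, circumradius = √(r²−h²) = √(9.5²−9.16²) = 2.519 (area = (32/2)·2.519²·sin(360°/32) = 19.80 mm²); Combining (union): the 2 present regions are separate (no shared area or edge), so areas and boundary lengths simply add and each stays a separate island — area = 230.39 mm²; (rotated 70° about Z; rotation is an isometry so areas/perimeters/island counts are preserved). Overall, the cross-section has 3 separate islands. Net area = 230.39 mm².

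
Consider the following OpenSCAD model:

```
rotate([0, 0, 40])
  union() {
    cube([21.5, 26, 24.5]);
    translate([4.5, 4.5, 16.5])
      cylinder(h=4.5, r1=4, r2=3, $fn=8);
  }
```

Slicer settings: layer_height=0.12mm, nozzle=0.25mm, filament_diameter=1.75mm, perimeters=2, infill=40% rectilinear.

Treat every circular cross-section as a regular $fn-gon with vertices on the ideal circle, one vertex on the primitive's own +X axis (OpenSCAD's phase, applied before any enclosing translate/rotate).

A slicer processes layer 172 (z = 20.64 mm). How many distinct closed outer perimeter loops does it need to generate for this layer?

1

At z = 20.64 mm: the 21.5×26 cube contributes its full rectangle; the cone at (4.5, 4.5) contributes a regular 8-gon of circumradius 3.080 (interpolated between r1=4 and r2=3 at t=0.920); Combining (union): the cone at (4.5, 4.5) lies entirely inside the 21.5×26 cube, so the union is just the 21.5×26 cube — 1 connected region; (whole slice rotated 40° about Z — lengths, areas and connectivity unchanged). The result has 1 disconnected region.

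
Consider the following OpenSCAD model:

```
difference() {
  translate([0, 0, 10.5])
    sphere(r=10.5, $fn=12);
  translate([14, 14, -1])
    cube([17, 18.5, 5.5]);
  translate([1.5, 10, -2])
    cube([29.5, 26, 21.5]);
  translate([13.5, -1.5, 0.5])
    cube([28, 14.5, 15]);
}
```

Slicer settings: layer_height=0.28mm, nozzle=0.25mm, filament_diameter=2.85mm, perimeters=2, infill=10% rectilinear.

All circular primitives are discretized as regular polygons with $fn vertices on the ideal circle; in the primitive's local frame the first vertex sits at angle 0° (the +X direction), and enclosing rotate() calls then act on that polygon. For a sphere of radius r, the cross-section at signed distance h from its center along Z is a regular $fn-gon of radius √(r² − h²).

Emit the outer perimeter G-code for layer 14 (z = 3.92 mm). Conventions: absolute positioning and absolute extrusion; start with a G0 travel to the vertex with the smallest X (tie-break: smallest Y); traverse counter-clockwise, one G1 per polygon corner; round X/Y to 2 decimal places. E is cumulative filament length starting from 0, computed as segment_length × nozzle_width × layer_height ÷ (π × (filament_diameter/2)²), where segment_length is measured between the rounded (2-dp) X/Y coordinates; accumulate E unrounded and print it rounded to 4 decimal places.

G0 X-8.18 Y0.00 Z3.92
G1 X-7.09 Y-4.09 E0.0464
G1 X-4.09 Y-7.09 E0.0930
G1 X0.00 Y-8.18 E0.1394
G1 X4.09 Y-7.09 E0.1859
G1 X7.09 Y-4.09 E0.2324
G1 X8.18 Y0.00 E0.2789
G1 X7.09 Y4.09 E0.3253
G1 X4.09 Y7.09 E0.3719
G1 X0.00 Y8.18 E0.4183
G1 X-4.09 Y7.09 E0.4648
G1 X-7.09 Y4.09 E0.5113
G1 X-8.18 Y0.00 E0.5578

At z = 3.92 mm: the r=10.5 sphere slices to a regular 12-gon of circumradius 8.183 (√(r²−h²) with h=6.58 from center); the cube at (14, 14) (footprint 17×18.5) is included at this height; the cube at (1.5, 10) is present — its section is the full 29.5×26 rectangle; the cube at (13.5, -1.5) (footprint 28×14.5) is included at this height; Subtracting the remaining from the first: starting from the r=10.5 sphere, the 17×18.5 cube at (14, 14) misses the remaining region (no effect); the 29.5×26 cube at (1.5, 10) misses the remaining region (no effect); the 28×14.5 cube at (13.5, -1.5) misses the remaining region (no effect) — 1 connected region. The outline is a single polygon with 12 vertices. Extrusion per mm of travel: 0.25 × 0.28 / (π × 1.425²) = 0.010973. Accumulating E over each segment gives final E = 0.5578.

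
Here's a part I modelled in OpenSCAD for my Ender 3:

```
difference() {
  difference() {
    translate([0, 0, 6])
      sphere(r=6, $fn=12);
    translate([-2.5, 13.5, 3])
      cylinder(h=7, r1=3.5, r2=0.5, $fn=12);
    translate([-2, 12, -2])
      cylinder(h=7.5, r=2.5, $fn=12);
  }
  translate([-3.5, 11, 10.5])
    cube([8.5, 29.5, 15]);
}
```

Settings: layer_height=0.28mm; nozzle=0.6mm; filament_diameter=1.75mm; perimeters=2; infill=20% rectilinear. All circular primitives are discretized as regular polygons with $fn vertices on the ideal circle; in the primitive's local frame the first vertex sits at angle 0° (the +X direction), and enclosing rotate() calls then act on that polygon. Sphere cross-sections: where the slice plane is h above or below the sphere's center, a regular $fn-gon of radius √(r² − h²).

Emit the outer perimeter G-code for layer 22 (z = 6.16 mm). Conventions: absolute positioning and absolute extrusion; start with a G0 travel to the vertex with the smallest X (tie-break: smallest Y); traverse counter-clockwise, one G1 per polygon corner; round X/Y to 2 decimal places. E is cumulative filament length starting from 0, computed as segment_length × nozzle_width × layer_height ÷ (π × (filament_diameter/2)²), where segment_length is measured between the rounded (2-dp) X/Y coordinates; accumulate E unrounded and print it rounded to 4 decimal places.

At z = 6.16 mm: the r=6 sphere slices to a regular 12-gon of circumradius 5.998 (√(r²−h²) with h=0.16 from center); the cone at (-2.5, 13.5) contributes a regular 12-gon of circumradius 2.146 (interpolated between r1=3.5 and r2=0.5 at t=0.451); the cylinder at (-2, 12) is not intersected at this z (z outside [-2, 5.5]); Subtracting the remaining from the first: starting from the r=6 sphere, the cone at (-2.5, 13.5) misses the remaining region (no effect) — 1 connected region; the cube at (-3.5, 11) is not intersected at this z (z outside [10.5, 25.5]); Taking the first minus the rest: none of the subtracted shapes is present at this height, so that combined region is unchanged — 1 connected region. The outline is a single polygon with 12 vertices. Extrusion per mm of travel: 0.6 × 0.28 / (π × 0.875²) = 0.069846. Accumulating E over each segment gives final E = 2.6016.

G0 X-6.00 Y0.00 Z6.16
G1 X-5.19 Y-3.00 E0.2170
G1 X-3.00 Y-5.19 E0.4334
G1 X0.00 Y-6.00 E0.6504
G1 X3.00 Y-5.19 E0.8674
G1 X5.19 Y-3.00 E1.0838
G1 X6.00 Y0.00 E1.3008
G1 X5.19 Y3.00 E1.5179
G1 X3.00 Y5.19 E1.7342
G1 X0.00 Y6.00 E1.9512
G1 X-3.00 Y5.19 E2.1683
G1 X-5.19 Y3.00 E2.3846
G1 X-6.00 Y0.00 E2.6016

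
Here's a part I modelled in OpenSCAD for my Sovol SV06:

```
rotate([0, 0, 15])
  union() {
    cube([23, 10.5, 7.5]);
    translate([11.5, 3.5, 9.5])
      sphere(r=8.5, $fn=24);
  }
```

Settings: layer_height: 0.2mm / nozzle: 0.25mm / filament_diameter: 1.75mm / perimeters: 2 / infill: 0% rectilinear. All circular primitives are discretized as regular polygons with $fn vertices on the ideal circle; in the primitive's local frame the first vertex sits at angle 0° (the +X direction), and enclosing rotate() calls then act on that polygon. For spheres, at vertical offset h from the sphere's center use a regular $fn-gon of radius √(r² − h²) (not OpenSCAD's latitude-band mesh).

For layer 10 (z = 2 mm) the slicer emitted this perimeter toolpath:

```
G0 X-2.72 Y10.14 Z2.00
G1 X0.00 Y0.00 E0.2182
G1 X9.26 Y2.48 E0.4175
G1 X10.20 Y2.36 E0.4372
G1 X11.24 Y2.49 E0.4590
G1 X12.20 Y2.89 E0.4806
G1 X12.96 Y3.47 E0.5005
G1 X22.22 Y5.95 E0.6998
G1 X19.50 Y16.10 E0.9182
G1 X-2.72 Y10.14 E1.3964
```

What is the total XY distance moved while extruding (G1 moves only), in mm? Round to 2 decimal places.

Sum the Euclidean lengths of each G1 segment: total = 67.18 mm.

67.18 mm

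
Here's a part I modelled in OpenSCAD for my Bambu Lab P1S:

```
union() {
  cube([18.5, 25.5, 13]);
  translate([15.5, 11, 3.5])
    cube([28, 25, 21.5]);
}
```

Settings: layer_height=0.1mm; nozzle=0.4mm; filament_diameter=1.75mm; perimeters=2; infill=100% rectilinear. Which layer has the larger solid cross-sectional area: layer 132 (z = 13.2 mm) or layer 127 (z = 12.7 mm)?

layer 127 (z = 12.7 mm)

Layer 132 (z = 13.2): the cube is absent (z outside [0, 13]); the cube at (15.5, 11) (footprint 28×25) is included at this height (area 700.00 mm²); Taking the union: only the 28×25 cube at (15.5, 11) is present, so the union is just that shape — area = 700.00 mm². So its area = 700.00 mm². Layer 127 (z = 12.7): the 18.5×25.5 cube contributes its full rectangle (area 471.75 mm²); the 28×25 cube at (15.5, 11) contributes its full rectangle (area 700.00 mm²); Taking the union: the regions partially overlap — summed areas 1171.75 mm² minus the doubly-counted overlap 43.50 mm² gives 1128.25 mm² — area = 1128.25 mm². So its area = 1128.25 mm². Layer 127 is larger (1128.25 vs 700.00 mm²).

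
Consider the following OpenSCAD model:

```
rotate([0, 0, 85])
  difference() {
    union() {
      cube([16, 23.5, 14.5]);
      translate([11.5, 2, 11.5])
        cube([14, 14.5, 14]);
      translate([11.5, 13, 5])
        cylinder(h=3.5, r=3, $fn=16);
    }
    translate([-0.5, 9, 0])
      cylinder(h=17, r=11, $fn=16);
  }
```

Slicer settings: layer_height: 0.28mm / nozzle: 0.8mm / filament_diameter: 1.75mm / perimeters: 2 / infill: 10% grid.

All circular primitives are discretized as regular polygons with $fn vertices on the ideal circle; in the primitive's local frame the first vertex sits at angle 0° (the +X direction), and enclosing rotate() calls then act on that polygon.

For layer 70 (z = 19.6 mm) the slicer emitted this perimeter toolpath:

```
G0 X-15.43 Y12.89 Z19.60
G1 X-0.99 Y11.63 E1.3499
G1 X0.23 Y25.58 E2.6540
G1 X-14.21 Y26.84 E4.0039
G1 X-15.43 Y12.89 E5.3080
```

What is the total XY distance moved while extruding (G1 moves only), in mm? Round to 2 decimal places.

57.00 mm

Sum the Euclidean lengths of each G1 segment: total = 57.00 mm.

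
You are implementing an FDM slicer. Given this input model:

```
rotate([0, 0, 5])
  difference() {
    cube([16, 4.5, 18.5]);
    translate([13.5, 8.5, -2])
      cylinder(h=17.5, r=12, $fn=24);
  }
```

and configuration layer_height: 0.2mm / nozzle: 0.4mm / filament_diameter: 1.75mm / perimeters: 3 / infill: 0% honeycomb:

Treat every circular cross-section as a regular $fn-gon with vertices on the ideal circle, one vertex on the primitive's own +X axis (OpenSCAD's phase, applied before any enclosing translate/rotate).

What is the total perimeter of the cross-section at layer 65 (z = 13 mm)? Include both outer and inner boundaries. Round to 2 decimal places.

17.13 mm

At z = 13 mm: the 16×4.5 cube contributes its full rectangle (perimeter 41.00 mm); the r=12 cylinder at (13.5, 8.5) contributes a regular 24-gon of circumradius 12 (perimeter = 2·24·12.000·sin(180°/24) = 75.18 mm); Taking the first minus the rest: starting from the 16×4.5 cube, the r=12 cylinder at (13.5, 8.5) partially overlaps it — only the 56.45 mm² overlap (of its 447.24 mm²) is removed, clipping the outline — boundary = 17.13 mm; (rotated 5° about Z; rotation is an isometry so areas/perimeters/island counts are preserved). Overall, the cross-section is a single solid region. Total boundary length (outer) = 17.13 mm.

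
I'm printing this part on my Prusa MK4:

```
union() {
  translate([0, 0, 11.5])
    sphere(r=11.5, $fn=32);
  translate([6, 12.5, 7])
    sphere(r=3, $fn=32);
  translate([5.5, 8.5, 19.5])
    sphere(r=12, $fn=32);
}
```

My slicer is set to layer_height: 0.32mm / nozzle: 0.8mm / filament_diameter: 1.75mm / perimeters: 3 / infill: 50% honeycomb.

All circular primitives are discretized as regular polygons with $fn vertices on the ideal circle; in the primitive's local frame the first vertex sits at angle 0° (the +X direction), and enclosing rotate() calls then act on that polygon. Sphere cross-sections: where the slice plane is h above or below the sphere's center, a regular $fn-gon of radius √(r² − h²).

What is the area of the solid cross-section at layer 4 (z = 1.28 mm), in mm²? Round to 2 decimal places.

86.78 mm²

At z = 1.28 mm: the r=11.5 sphere contributes a regular 32-gon of circumradius √(11.5²−10.22²) = 5.273 (area = (32/2)·5.273²·sin(360°/32) = 86.78 mm²); the sphere at (6, 12.5) is absent (|z−center|=5.720 > r=3); the sphere at (5.5, 8.5) is absent (|z−center|=18.220 > r=12); Combining (union): only the r=11.5 sphere is present, so the union is just that shape — area = 86.78 mm². Overall, the cross-section is a single solid region. Net area = 86.78 mm².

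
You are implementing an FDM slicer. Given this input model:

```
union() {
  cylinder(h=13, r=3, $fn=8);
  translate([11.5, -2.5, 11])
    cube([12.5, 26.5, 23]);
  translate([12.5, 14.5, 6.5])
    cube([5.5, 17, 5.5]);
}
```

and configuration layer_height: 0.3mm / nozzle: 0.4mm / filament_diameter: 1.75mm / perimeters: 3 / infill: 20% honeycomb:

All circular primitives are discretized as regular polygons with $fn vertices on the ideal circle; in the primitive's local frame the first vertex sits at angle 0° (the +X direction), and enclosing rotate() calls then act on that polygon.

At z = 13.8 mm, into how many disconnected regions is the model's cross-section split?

At z = 13.8 mm: the cylinder does not reach this height (z outside [0, 13]); the 12.5×26.5 cube at (11.5, -2.5) contributes its full rectangle; the cube at (12.5, 14.5) is absent (z outside [6.5, 12]); Merging all regions: only the 12.5×26.5 cube at (11.5, -2.5) is present, so the union is just that shape — 1 connected region. The result has 1 disconnected region.

1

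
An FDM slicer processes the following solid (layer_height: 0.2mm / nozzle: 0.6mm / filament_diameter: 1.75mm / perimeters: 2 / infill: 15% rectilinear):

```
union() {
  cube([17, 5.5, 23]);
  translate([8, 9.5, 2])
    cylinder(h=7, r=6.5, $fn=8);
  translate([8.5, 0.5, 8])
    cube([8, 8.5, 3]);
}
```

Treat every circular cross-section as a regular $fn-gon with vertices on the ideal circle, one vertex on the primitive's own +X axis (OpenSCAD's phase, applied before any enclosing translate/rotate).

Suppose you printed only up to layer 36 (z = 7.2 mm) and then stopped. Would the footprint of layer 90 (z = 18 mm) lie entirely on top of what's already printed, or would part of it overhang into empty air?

Compare the two slices. At z = 7.2: the cube is present — its section is the full 17×5.5 rectangle (area 93.50 mm²); the r=6.5 cylinder at (8, 9.5) gives a regular 8-gon of circumradius 6.5 (constant along its height) (area = (8/2)·6.500²·sin(360°/8) = 119.50 mm²); the cube at (8.5, 0.5) does not reach this height (z outside [8, 11]); Merging all regions: the regions partially overlap — summed areas 213.00 mm² minus the doubly-counted overlap 14.38 mm² gives 198.62 mm² — area = 198.62 mm². At z = 18: the cube (footprint 17×5.5) is included at this height (area 93.50 mm²); the cylinder at (8, 9.5) does not reach this height (z outside [2, 9]); the cube at (8.5, 0.5) is absent (z outside [8, 11]); Merging all regions: only the 17×5.5 cube is present, so the union is just that shape — area = 93.50 mm². Checking containment: the cross-section at z = 18 is a subset of the cross-section at z = 7.2.

entirely on top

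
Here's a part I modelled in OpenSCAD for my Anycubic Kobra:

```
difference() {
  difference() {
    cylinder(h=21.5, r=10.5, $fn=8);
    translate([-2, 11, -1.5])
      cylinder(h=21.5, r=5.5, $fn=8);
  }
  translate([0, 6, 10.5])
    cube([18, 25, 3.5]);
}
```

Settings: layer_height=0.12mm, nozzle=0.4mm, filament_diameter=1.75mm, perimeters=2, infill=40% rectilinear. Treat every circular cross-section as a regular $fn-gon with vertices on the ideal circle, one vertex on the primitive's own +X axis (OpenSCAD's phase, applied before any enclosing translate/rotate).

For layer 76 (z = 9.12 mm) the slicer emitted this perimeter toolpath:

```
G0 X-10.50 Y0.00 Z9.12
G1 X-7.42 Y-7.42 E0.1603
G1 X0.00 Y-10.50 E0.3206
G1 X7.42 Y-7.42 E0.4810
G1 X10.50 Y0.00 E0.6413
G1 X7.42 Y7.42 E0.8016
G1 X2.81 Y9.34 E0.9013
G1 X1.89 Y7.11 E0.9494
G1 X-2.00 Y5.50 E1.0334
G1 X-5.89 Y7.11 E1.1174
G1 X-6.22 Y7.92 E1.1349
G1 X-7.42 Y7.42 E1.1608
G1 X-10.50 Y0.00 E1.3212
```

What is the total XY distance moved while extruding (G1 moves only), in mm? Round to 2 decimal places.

66.20 mm

Sum the Euclidean lengths of each G1 segment: total = 66.20 mm.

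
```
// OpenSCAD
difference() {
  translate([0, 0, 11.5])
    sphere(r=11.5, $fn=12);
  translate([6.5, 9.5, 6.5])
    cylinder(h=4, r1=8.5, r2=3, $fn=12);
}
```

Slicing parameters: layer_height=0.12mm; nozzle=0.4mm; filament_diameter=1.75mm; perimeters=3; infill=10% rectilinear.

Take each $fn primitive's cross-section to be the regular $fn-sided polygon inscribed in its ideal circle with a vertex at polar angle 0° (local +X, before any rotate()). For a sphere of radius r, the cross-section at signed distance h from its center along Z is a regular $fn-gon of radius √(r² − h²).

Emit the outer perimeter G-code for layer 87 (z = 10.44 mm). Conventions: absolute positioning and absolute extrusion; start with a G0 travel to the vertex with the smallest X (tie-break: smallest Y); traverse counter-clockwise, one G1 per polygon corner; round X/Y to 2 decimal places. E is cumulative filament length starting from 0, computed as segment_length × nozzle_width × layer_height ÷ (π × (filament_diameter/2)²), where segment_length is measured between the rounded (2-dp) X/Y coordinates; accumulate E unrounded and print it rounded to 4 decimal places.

At z = 10.44 mm: the r=11.5 sphere slices to a regular 12-gon of circumradius 11.451 (√(r²−h²) with h=1.06 from center); the cone at (6.5, 9.5): at t=0.985 of its height the radius interpolates to r₁+(r₂−r₁)t = 3.083, giving a regular 12-gon of that circumradius; After the difference (first − rest): starting from the r=11.5 sphere, the cone at (6.5, 9.5) partially overlaps it — only the 11.53 mm² overlap (of its 28.51 mm²) is removed, clipping the outline — 1 connected region. The outline is a single polygon with 18 vertices. Extrusion per mm of travel: 0.4 × 0.12 / (π × 0.875²) = 0.019956. Accumulating E over each segment gives final E = 1.4596.

G0 X-11.45 Y0.00 Z10.44
G1 X-9.92 Y-5.73 E0.1184
G1 X-5.73 Y-9.92 E0.2366
G1 X0.00 Y-11.45 E0.3550
G1 X5.73 Y-9.92 E0.4733
G1 X9.92 Y-5.73 E0.5916
G1 X11.45 Y0.00 E0.7099
G1 X9.92 Y5.73 E0.8283
G1 X8.43 Y7.22 E0.8703
G1 X8.04 Y6.83 E0.8813
G1 X6.50 Y6.42 E0.9131
G1 X4.96 Y6.83 E0.9449
G1 X3.83 Y7.96 E0.9768
G1 X3.42 Y9.50 E1.0086
G1 X3.68 Y10.47 E1.0287
G1 X0.00 Y11.45 E1.1047
G1 X-5.73 Y9.92 E1.2230
G1 X-9.92 Y5.73 E1.3413
G1 X-11.45 Y0.00 E1.4596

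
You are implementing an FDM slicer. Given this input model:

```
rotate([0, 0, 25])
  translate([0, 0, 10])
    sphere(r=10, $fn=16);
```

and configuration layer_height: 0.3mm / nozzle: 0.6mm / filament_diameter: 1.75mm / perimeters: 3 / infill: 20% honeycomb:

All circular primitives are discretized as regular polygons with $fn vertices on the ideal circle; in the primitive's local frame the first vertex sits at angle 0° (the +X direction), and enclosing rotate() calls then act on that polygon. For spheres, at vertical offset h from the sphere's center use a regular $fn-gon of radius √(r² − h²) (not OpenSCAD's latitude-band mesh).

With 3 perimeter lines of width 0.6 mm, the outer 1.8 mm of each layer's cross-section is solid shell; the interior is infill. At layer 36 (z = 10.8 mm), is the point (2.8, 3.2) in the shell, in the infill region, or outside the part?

At z = 10.8 mm: the r=10 sphere slices to a regular 16-gon of circumradius 9.968 (√(r²−h²) with h=0.8 from center); (rotated 25° about Z; rotation is an isometry so areas/perimeters/island counts are preserved). Overall, the cross-section is a single solid region. Undo the 25° rotation: the query point maps to (3.890, 1.717) in the un-rotated model frame. The nearest boundary edge runs (9.21, 3.81)→(7.05, 7.05); distance from the point to it = 5.59 mm. The point is inside the cross-section and 5.59 mm from the nearest boundary — more than the 1.8 mm shell width (3 × 0.6), so it's in the infill interior.

infill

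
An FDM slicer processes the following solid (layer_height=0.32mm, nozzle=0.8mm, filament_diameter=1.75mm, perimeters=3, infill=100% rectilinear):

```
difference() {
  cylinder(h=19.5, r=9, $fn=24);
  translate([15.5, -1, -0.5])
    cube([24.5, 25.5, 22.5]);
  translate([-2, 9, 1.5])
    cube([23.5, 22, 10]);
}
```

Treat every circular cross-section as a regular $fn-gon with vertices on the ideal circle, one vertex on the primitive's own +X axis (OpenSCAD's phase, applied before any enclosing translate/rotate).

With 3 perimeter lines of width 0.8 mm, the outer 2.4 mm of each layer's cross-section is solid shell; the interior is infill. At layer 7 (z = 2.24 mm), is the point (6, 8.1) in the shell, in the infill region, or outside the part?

At z = 2.24 mm: the r=9 cylinder contributes a regular 24-gon of circumradius 9; the cube at (15.5, -1) is present — its section is the full 24.5×25.5 rectangle; the cube at (-2, 9) (footprint 23.5×22) is included at this height; Taking the first minus the rest: starting from the r=9 cylinder, the 24.5×25.5 cube at (15.5, -1) misses the remaining region (no effect); the 23.5×22 cube at (-2, 9) misses the remaining region (no effect) — 1 connected region. Overall, the cross-section is a single solid region. The nearest boundary edge runs (4.50, 7.79)→(6.36, 6.36); distance from the point to it = 1.16 mm. The point is not inside any of the regions above, so it lies outside the cross-section (1.16 mm from the nearest boundary).

outside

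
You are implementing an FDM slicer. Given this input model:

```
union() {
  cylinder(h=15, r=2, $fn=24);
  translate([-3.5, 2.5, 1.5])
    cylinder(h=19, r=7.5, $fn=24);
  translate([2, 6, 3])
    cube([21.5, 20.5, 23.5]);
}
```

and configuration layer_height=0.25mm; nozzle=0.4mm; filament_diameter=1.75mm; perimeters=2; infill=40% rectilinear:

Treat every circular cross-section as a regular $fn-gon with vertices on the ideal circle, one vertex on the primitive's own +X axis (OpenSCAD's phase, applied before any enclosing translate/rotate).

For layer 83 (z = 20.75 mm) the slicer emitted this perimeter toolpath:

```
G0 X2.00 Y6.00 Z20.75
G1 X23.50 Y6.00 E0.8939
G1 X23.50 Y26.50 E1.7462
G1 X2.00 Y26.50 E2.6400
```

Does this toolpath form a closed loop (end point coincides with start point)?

no

Start point (G0): (2.00, 6.00). End point (last G1): the path does not return to the start — open.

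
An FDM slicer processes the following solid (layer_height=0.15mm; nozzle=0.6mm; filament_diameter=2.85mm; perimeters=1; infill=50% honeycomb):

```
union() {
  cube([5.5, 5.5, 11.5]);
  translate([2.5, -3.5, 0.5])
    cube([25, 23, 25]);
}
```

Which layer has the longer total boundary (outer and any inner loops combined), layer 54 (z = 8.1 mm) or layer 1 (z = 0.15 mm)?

Layer 54 (z = 8.1): the cube is present — its section is the full 5.5×5.5 rectangle (perimeter 22.00 mm); the cube at (2.5, -3.5) is present — its section is the full 25×23 rectangle (perimeter 96.00 mm); Merging all regions: the regions partially overlap (shared area 16.50 mm²), so the edge portions inside another operand are dropped and the merged outline is re-measured after clipping — boundary = 101.00 mm. So its perimeter = 101.00 mm. Layer 1 (z = 0.15): the 5.5×5.5 cube contributes its full rectangle (perimeter 22.00 mm); the cube at (2.5, -3.5) does not reach this height (z outside [0.5, 25.5]); Merging all regions: only the 5.5×5.5 cube is present, so the union is just that shape — boundary = 22.00 mm. So its perimeter = 22.00 mm. Layer 54 is larger (101.00 vs 22.00 mm).

layer 54 (z = 8.1 mm)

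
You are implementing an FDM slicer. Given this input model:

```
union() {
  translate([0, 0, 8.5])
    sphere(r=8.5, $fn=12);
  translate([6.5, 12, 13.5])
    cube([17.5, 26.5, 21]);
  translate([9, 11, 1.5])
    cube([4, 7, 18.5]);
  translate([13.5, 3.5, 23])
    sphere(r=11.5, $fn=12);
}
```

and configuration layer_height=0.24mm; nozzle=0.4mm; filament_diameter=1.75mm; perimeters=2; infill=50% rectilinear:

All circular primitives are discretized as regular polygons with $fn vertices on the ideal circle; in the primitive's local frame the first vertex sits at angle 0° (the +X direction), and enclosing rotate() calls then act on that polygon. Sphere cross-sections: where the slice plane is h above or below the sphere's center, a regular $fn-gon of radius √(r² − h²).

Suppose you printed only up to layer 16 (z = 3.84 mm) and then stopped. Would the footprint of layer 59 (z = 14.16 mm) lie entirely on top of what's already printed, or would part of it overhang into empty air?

part overhangs

Compare the two slices. At z = 3.84: the sphere: section is a regular 12-gon, circumradius = √(r²−h²) = √(8.5²−4.66²) = 7.109 (area = (12/2)·7.109²·sin(360°/12) = 151.60 mm²); the cube at (6.5, 12) is not intersected at this z (z outside [13.5, 34.5]); the cube at (9, 11) is present — its section is the full 4×7 rectangle (area 28.00 mm²); the sphere at (13.5, 3.5) is not intersected at this z (|z−center|=19.160 > r=11.5); Merging all regions: the 2 present regions are separate (no shared area or edge), so areas and boundary lengths simply add and each stays a separate island — area = 179.60 mm². At z = 14.16: the r=8.5 sphere contributes a regular 12-gon of circumradius √(8.5²−5.66²) = 6.341 (area = (12/2)·6.341²·sin(360°/12) = 120.64 mm²); the 17.5×26.5 cube at (6.5, 12) contributes its full rectangle (area 463.75 mm²); the cube at (9, 11) is present — its section is the full 4×7 rectangle (area 28.00 mm²); the r=11.5 sphere at (13.5, 3.5) contributes a regular 12-gon of circumradius √(11.5²−8.84²) = 7.356 (area = (12/2)·7.356²·sin(360°/12) = 162.31 mm²); Combining (union): the regions partially overlap — summed areas 774.71 mm² minus the doubly-counted overlap 24.00 mm² gives 750.71 mm² — area = 750.71 mm². Checking containment: at z = 14.16 the cross-section extends beyond the z = 3.84 cross-section by about 601.97 mm².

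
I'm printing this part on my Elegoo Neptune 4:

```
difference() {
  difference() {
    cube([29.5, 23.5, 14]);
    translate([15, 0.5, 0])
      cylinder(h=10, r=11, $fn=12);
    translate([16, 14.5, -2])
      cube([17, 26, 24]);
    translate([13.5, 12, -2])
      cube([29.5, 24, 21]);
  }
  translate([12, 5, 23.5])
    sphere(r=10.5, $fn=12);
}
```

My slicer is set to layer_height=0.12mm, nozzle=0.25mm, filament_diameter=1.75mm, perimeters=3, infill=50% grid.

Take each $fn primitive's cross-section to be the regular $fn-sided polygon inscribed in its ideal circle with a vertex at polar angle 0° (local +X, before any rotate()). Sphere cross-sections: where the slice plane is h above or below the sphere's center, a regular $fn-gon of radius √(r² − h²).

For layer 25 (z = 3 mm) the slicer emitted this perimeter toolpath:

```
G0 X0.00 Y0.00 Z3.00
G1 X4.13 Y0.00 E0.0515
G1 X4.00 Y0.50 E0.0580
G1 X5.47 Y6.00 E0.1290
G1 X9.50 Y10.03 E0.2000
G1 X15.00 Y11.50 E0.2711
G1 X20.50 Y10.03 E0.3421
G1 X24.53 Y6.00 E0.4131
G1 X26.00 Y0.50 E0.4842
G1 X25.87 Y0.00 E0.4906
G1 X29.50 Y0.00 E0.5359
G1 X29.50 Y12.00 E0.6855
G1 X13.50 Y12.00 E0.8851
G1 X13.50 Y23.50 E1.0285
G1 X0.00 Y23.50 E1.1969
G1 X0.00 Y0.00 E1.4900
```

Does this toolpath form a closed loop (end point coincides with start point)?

Start point (G0): (0.00, 0.00). End point (last G1): the path returns to the start — closed.

yes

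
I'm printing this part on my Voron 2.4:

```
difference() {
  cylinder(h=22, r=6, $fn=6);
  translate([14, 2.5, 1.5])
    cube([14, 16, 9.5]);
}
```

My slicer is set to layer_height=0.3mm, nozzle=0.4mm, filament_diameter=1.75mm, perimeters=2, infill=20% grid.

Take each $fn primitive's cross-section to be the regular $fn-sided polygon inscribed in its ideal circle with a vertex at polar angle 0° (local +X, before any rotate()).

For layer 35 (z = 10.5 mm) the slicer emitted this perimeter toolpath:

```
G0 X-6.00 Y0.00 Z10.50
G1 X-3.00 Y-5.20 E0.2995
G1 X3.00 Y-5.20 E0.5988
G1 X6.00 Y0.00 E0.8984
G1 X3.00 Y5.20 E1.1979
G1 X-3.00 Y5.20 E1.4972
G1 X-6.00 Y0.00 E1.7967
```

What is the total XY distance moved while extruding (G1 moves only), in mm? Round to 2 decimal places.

Sum the Euclidean lengths of each G1 segment: total = 36.01 mm.

36.01 mm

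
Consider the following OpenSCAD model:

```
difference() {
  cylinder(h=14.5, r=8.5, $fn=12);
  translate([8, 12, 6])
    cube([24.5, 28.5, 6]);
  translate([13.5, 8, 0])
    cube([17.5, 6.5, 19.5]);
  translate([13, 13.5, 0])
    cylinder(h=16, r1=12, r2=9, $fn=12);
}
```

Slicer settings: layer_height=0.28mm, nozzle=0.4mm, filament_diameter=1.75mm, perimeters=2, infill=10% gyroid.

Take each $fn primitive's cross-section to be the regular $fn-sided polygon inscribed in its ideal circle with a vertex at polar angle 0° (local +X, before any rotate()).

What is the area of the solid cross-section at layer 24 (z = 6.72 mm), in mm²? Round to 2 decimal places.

216.75 mm²

At z = 6.72 mm: the r=8.5 cylinder gives a regular 12-gon of circumradius 8.5 (constant along its height) (area = (12/2)·8.500²·sin(360°/12) = 216.75 mm²); the 24.5×28.5 cube at (8, 12) contributes its full rectangle (area 698.25 mm²); the 17.5×6.5 cube at (13.5, 8) contributes its full rectangle (area 113.75 mm²); the cone at (13, 13.5) (r1=12→r2=9) has section circumradius 10.740 here — a regular 12-gon (area = (12/2)·10.740²·sin(360°/12) = 346.04 mm²); Taking the first minus the rest: starting from the r=8.5 cylinder (216.75 mm²), the 24.5×28.5 cube at (8, 12) misses the remaining region (no effect); the 17.5×6.5 cube at (13.5, 8) misses the remaining region (no effect); the cone at (13, 13.5) misses the remaining region (no effect) — area = 216.75 mm². Overall, the cross-section is a single solid region. Net area = 216.75 mm².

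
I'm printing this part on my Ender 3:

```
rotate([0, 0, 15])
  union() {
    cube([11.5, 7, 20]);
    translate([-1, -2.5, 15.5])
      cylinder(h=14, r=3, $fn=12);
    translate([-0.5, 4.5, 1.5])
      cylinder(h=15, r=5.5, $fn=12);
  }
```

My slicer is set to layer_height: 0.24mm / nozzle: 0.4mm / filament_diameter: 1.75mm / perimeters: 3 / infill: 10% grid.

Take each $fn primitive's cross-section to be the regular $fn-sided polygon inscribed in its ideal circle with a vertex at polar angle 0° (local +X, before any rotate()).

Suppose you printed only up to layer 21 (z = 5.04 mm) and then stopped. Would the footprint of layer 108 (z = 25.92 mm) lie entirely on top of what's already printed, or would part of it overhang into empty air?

part overhangs

Compare the two slices. At z = 5.04: the cube (footprint 11.5×7) is included at this height (area 80.50 mm²); the cylinder at (-1, -2.5) is not intersected at this z (z outside [15.5, 29.5]); the cylinder at (-0.5, 4.5): section is a regular 12-gon, circumradius r=5.5 (area = (12/2)·5.500²·sin(360°/12) = 90.75 mm²); Taking the union: the regions partially overlap — summed areas 171.25 mm² minus the doubly-counted overlap 30.33 mm² gives 140.92 mm² — area = 140.92 mm²; (whole slice rotated 15° about Z — lengths, areas and connectivity unchanged). At z = 25.92: the cube is absent (z outside [0, 20]); the r=3 cylinder at (-1, -2.5) contributes a regular 12-gon of circumradius 3 (area = (12/2)·3.000²·sin(360°/12) = 27.00 mm²); the cylinder at (-0.5, 4.5) does not reach this height (z outside [1.5, 16.5]); Taking the union: only the r=3 cylinder at (-1, -2.5) is present, so the union is just that shape — area = 27.00 mm²; (rotated 15° about Z; rotation is an isometry so areas/perimeters/island counts are preserved). Checking containment: at z = 25.92 the cross-section extends beyond the z = 5.04 cross-section by about 23.38 mm².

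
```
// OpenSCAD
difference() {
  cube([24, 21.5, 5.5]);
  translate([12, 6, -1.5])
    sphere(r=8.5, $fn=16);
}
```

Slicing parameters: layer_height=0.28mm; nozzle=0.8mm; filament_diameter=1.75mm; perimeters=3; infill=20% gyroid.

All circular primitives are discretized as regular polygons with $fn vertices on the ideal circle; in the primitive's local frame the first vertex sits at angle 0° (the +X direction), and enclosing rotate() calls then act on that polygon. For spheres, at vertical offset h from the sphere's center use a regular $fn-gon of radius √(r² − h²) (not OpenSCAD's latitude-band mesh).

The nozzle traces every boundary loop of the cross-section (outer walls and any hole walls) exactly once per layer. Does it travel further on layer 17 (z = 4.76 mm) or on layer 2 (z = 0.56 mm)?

layer 17 (z = 4.76 mm)

Layer 17 (z = 4.76): the cube is present — its section is the full 24×21.5 rectangle (perimeter 91.00 mm); the r=8.5 sphere at (12, 6) contributes a regular 16-gon of circumradius √(8.5²−6.26²) = 5.750 (perimeter = 2·16·5.750·sin(180°/16) = 35.90 mm); Taking the first minus the rest: starting from the 24×21.5 cube, the r=8.5 sphere at (12, 6) lies wholly inside it (removes its full 101.22 mm² and its 35.90 mm outline becomes a hole wall) — boundary (outer + 1 inner loop) = 126.90 mm. So its perimeter = 126.90 mm. Layer 2 (z = 0.56): the 24×21.5 cube contributes its full rectangle (perimeter 91.00 mm); the r=8.5 sphere at (12, 6) slices to a regular 16-gon of circumradius 8.247 (√(r²−h²) with h=2.06 from center) (perimeter = 2·16·8.247·sin(180°/16) = 51.48 mm); Taking the first minus the rest: starting from the 24×21.5 cube, the r=8.5 sphere at (12, 6) partially overlaps it — only the 192.08 mm² overlap (of its 208.20 mm²) is removed, clipping the outline — boundary = 119.06 mm. So its perimeter = 119.06 mm. Layer 17 is larger (126.90 vs 119.06 mm).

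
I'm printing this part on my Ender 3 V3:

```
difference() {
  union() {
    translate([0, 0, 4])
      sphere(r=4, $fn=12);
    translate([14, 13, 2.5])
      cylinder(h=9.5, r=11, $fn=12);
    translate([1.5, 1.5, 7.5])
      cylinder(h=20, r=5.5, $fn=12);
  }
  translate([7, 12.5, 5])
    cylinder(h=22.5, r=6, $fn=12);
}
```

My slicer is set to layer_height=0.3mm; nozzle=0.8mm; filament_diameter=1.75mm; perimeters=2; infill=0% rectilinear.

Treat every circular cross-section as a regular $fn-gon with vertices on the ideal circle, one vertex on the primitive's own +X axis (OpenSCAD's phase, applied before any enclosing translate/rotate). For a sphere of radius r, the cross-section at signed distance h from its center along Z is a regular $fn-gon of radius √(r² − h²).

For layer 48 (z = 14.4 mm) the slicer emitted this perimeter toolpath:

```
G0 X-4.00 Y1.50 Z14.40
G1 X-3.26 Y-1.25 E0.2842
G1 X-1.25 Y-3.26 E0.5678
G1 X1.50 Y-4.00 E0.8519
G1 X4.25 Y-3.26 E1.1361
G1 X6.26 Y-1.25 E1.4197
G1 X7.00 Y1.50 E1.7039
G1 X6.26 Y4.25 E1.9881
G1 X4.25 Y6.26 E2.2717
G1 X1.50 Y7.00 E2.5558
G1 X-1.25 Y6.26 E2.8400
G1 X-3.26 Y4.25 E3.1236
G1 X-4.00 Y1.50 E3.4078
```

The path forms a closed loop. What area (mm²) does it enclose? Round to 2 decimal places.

90.69 mm²

Apply the shoelace formula to the sequence of (X, Y) vertices; enclosed area = 90.69 mm².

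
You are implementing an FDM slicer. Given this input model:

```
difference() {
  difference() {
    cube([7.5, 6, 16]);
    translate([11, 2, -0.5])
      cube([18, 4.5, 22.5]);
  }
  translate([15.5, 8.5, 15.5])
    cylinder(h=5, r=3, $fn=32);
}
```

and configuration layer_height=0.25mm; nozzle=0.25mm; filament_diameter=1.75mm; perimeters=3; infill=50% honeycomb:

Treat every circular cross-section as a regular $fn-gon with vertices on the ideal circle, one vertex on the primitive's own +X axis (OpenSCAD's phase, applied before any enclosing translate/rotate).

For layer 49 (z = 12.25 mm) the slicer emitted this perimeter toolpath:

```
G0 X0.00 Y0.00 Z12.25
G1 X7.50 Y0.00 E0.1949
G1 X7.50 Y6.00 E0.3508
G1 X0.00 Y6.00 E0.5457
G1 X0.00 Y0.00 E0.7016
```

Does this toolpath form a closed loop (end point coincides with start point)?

yes

Start point (G0): (0.00, 0.00). End point (last G1): the path returns to the start — closed.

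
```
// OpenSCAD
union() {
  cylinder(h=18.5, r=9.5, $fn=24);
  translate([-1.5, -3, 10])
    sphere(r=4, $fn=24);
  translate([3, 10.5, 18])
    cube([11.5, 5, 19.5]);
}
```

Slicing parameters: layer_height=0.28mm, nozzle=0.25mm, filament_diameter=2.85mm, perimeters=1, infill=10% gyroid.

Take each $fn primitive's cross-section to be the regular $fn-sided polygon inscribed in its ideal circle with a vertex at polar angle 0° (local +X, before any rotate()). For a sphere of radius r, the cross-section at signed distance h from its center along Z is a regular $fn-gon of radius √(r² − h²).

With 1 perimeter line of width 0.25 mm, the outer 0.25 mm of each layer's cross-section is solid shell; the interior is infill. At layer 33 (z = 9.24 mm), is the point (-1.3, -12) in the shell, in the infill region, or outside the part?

At z = 9.24 mm: the cylinder: section is a regular 24-gon, circumradius r=9.5; the sphere at (-1.5, -3): section is a regular 24-gon, circumradius = √(r²−h²) = √(4²−0.76²) = 3.927; the cube at (3, 10.5) is absent (z outside [18, 37.5]); Taking the union: the r=4 sphere at (-1.5, -3) lies entirely inside the r=9.5 cylinder, so the union is just the r=9.5 cylinder — 1 connected region. Overall, the cross-section is a single solid region. The nearest boundary edge runs (-0.00, -9.50)→(-2.46, -9.18); distance from the point to it = 2.65 mm. The point is not inside any of the regions above, so it lies outside the cross-section (2.65 mm from the nearest boundary).

outside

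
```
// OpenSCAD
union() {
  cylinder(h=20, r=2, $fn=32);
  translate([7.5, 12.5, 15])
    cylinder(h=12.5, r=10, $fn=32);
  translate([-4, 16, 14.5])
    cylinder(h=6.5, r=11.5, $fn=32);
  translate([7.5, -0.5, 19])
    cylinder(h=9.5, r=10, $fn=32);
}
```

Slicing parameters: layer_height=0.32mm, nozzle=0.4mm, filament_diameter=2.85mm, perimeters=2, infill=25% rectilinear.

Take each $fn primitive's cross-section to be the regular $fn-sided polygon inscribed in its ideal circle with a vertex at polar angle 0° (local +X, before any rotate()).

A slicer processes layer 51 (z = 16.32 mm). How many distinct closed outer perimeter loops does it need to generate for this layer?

2

At z = 16.32 mm: the r=2 cylinder contributes a regular 32-gon of circumradius 2; the cylinder at (7.5, 12.5): section is a regular 32-gon, circumradius r=10; the r=11.5 cylinder at (-4, 16) gives a regular 32-gon of circumradius 11.5 (constant along its height); the cylinder at (7.5, -0.5) does not reach this height (z outside [19, 28.5]); Taking the union: the regions partially overlap (shared area 116.77 mm²), so overlapping operands fuse into one piece — 2 connected regions. The result has 2 disconnected regions.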